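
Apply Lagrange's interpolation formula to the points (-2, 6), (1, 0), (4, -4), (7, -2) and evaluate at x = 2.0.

Lagrange interpolation formula:
P(x) = Σ yᵢ × Lᵢ(x)
where Lᵢ(x) = Π_{j≠i} (x - xⱼ)/(xᵢ - xⱼ)

L_0(2.0) = (2.0 - 1)/(-2 - 1) × (2.0 - 4)/(-2 - 4) × (2.0 - 7)/(-2 - 7) = -0.061728
L_1(2.0) = (2.0 - (-2))/(1 - (-2)) × (2.0 - 4)/(1 - 4) × (2.0 - 7)/(1 - 7) = 0.740741
L_2(2.0) = (2.0 - (-2))/(4 - (-2)) × (2.0 - 1)/(4 - 1) × (2.0 - 7)/(4 - 7) = 0.370370
L_3(2.0) = (2.0 - (-2))/(7 - (-2)) × (2.0 - 1)/(7 - 1) × (2.0 - 4)/(7 - 4) = -0.049383

P(2.0) = 6×L_0(2.0) + 0×L_1(2.0) + (-4)×L_2(2.0) + (-2)×L_3(2.0)
P(2.0) = -1.753086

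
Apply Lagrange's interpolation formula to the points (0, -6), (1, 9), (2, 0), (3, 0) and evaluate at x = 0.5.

Lagrange interpolation formula:
P(x) = Σ yᵢ × Lᵢ(x)
where Lᵢ(x) = Π_{j≠i} (x - xⱼ)/(xᵢ - xⱼ)

L_0(0.5) = (0.5 - 1)/(0 - 1) × (0.5 - 2)/(0 - 2) × (0.5 - 3)/(0 - 3) = 0.312500
L_1(0.5) = (0.5 - 0)/(1 - 0) × (0.5 - 2)/(1 - 2) × (0.5 - 3)/(1 - 3) = 0.937500
L_2(0.5) = (0.5 - 0)/(2 - 0) × (0.5 - 1)/(2 - 1) × (0.5 - 3)/(2 - 3) = -0.312500
L_3(0.5) = (0.5 - 0)/(3 - 0) × (0.5 - 1)/(3 - 1) × (0.5 - 2)/(3 - 2) = 0.062500

P(0.5) = (-6)×L_0(0.5) + 9×L_1(0.5) + 0×L_2(0.5) + 0×L_3(0.5)
P(0.5) = 6.562500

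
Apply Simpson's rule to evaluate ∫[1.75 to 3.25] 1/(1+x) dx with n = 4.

f(x) = 1/(1+x)
a = 1.75, b = 3.25, n = 4
h = (b - a)/n = 0.375000

Simpson's rule: (h/3)[f(x₀) + 4f(x₁) + 2f(x₂) + ... + f(xₙ)]

x_0 = 1.7500, f(x_0) = 0.363636, coefficient = 1
x_1 = 2.1250, f(x_1) = 0.320000, coefficient = 4
x_2 = 2.5000, f(x_2) = 0.285714, coefficient = 2
x_3 = 2.8750, f(x_3) = 0.258065, coefficient = 4
x_4 = 3.2500, f(x_4) = 0.235294, coefficient = 1

I ≈ (0.375000/3) × 3.482617 = 0.435327
Exact value: 0.435318
Error: 0.000009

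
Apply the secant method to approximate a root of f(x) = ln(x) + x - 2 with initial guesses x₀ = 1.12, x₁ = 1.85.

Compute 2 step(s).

f(x) = ln(x) + x - 2
x₀ = 1.12, x₁ = 1.85

Secant formula: x_{n+1} = x_n - f(x_n)(x_n - x_{n-1})/(f(x_n) - f(x_{n-1}))

Iteration 1:
  f(1.120000) = -0.766671
  f(1.850000) = 0.465186
  x_2 = 1.850000 - 0.465186×(1.850000 - 1.120000)/(0.465186 - (-0.766671))
       = 1.574330
Iteration 2:
  f(1.850000) = 0.465186
  f(1.574330) = 0.028160
  x_3 = 1.574330 - 0.028160×(1.574330 - 1.850000)/(0.028160 - 0.465186)
       = 1.556567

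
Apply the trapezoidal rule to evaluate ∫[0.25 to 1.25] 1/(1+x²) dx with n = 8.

f(x) = 1/(1+x²)
a = 0.25, b = 1.25, n = 8
h = (b - a)/n = 0.125000

Trapezoidal rule: (h/2)[f(x₀) + 2f(x₁) + 2f(x₂) + ... + f(xₙ)]

x_0 = 0.2500, f(x_0) = 0.941176, coefficient = 1
x_1 = 0.3750, f(x_1) = 0.876712, coefficient = 2
x_2 = 0.5000, f(x_2) = 0.800000, coefficient = 2
x_3 = 0.6250, f(x_3) = 0.719101, coefficient = 2
x_4 = 0.7500, f(x_4) = 0.640000, coefficient = 2
x_5 = 0.8750, f(x_5) = 0.566372, coefficient = 2
x_6 = 1.0000, f(x_6) = 0.500000, coefficient = 2
x_7 = 1.1250, f(x_7) = 0.441379, coefficient = 2
x_8 = 1.2500, f(x_8) = 0.390244, coefficient = 1

I ≈ (0.125000/2) × 10.418549 = 0.651159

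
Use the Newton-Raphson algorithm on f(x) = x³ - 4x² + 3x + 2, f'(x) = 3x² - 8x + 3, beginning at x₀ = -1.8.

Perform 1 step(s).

f(x) = x³ - 4x² + 3x + 2
f'(x) = 3x² - 8x + 3
x₀ = -1.8

Newton-Raphson formula: x_{n+1} = x_n - f(x_n)/f'(x_n)

Iteration 1:
  f(-1.800000) = -22.192000
  f'(-1.800000) = 27.120000
  x_1 = -1.800000 - (-22.192000)/27.120000 = -0.981711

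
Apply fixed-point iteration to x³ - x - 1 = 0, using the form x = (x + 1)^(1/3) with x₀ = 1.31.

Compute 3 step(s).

Equation: x³ - x - 1 = 0
Fixed-point form: x = (x + 1)^(1/3)
x₀ = 1.31

x_1 = g(1.310000) = 1.321916
x_2 = g(1.321916) = 1.324186
x_3 = g(1.324186) = 1.324617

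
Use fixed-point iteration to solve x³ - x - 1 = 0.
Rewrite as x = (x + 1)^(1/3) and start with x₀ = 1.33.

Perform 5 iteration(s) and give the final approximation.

Equation: x³ - x - 1 = 0
Fixed-point form: x = (x + 1)^(1/3)
x₀ = 1.33

x_1 = g(1.330000) = 1.325721
x_2 = g(1.325721) = 1.324908
x_3 = g(1.324908) = 1.324754
x_4 = g(1.324754) = 1.324725
x_5 = g(1.324725) = 1.324719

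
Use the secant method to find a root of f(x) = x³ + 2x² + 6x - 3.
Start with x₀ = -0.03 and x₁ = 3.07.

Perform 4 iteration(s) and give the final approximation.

f(x) = x³ + 2x² + 6x - 3
x₀ = -0.03, x₁ = 3.07

Secant formula: x_{n+1} = x_n - f(x_n)(x_n - x_{n-1})/(f(x_n) - f(x_{n-1}))

Iteration 1:
  f(-0.030000) = -3.178227
  f(3.070000) = 63.204243
  x_2 = 3.070000 - 63.204243×(3.070000 - (-0.030000))/(63.204243 - (-3.178227))
       = 0.118420
Iteration 2:
  f(3.070000) = 63.204243
  f(0.118420) = -2.259771
  x_3 = 0.118420 - (-2.259771)×(0.118420 - 3.070000)/(-2.259771 - 63.204243)
       = 0.220307
Iteration 3:
  f(0.118420) = -2.259771
  f(0.220307) = -1.570397
  x_4 = 0.220307 - (-1.570397)×(0.220307 - 0.118420)/(-1.570397 - (-2.259771))
       = 0.452404
Iteration 4:
  f(0.220307) = -1.570397
  f(0.452404) = 0.216360
  x_5 = 0.452404 - 0.216360×(0.452404 - 0.220307)/(0.216360 - (-1.570397))
       = 0.424300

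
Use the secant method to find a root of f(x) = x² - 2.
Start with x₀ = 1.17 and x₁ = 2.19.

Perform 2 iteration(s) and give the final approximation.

f(x) = x² - 2
x₀ = 1.17, x₁ = 2.19

Secant formula: x_{n+1} = x_n - f(x_n)(x_n - x_{n-1})/(f(x_n) - f(x_{n-1}))

Iteration 1:
  f(1.170000) = -0.631100
  f(2.190000) = 2.796100
  x_2 = 2.190000 - 2.796100×(2.190000 - 1.170000)/(2.796100 - (-0.631100))
       = 1.357827
Iteration 2:
  f(2.190000) = 2.796100
  f(1.357827) = -0.156305
  x_3 = 1.357827 - (-0.156305)×(1.357827 - 2.190000)/(-0.156305 - 2.796100)
       = 1.401884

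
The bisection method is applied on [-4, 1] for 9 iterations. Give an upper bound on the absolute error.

Bisection error bound: |error| ≤ (b-a)/2^n
|error| ≤ (1 - (-4))/2^9 = 5/2^9
|error| ≤ 0.0097656250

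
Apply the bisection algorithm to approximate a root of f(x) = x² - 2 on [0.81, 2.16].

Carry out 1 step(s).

f(x) = x² - 2
Initial interval: [0.81, 2.16]

Iteration 1:
  c_1 = (0.810000 + 2.160000)/2 = 1.485000
  f(c_1) = f(1.485000) = 0.205225
  f(a) × f(c) < 0, new interval: [0.810000, 1.485000]

After 1 iteration(s), the approximation is c_1 = 1.485000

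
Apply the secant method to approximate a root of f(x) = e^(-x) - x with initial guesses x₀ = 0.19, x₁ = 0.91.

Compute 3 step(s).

f(x) = e^(-x) - x
x₀ = 0.19, x₁ = 0.91

Secant formula: x_{n+1} = x_n - f(x_n)(x_n - x_{n-1})/(f(x_n) - f(x_{n-1}))

Iteration 1:
  f(0.190000) = 0.636959
  f(0.910000) = -0.507476
  x_2 = 0.910000 - (-0.507476)×(0.910000 - 0.190000)/(-0.507476 - 0.636959)
       = 0.590731
Iteration 2:
  f(0.910000) = -0.507476
  f(0.590731) = -0.036809
  x_3 = 0.590731 - (-0.036809)×(0.590731 - 0.910000)/(-0.036809 - (-0.507476))
       = 0.565762
Iteration 3:
  f(0.590731) = -0.036809
  f(0.565762) = 0.002165
  x_4 = 0.565762 - 0.002165×(0.565762 - 0.590731)/(0.002165 - (-0.036809))
       = 0.567149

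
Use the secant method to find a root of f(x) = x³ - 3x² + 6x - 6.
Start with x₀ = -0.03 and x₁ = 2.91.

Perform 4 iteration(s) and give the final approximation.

f(x) = x³ - 3x² + 6x - 6
x₀ = -0.03, x₁ = 2.91

Secant formula: x_{n+1} = x_n - f(x_n)(x_n - x_{n-1})/(f(x_n) - f(x_{n-1}))

Iteration 1:
  f(-0.030000) = -6.182727
  f(2.910000) = 10.697871
  x_2 = 2.910000 - 10.697871×(2.910000 - (-0.030000))/(10.697871 - (-6.182727))
       = 1.046811
Iteration 2:
  f(2.910000) = 10.697871
  f(1.046811) = -1.859464
  x_3 = 1.046811 - (-1.859464)×(1.046811 - 2.910000)/(-1.859464 - 10.697871)
       = 1.322708
Iteration 3:
  f(1.046811) = -1.859464
  f(1.322708) = -0.998268
  x_4 = 1.322708 - (-0.998268)×(1.322708 - 1.046811)/(-0.998268 - (-1.859464))
       = 1.642519
Iteration 4:
  f(1.322708) = -0.998268
  f(1.642519) = 0.192807
  x_5 = 1.642519 - 0.192807×(1.642519 - 1.322708)/(0.192807 - (-0.998268))
       = 1.590749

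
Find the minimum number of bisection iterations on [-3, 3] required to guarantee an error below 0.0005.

We need (b-a)/2^n ≤ 0.0005
(3 - (-3))/2^n ≤ 0.0005
6/2^n ≤ 0.0005
2^n ≥ 12000
n ≥ log₂(12000) = 13.55
n ≥ 14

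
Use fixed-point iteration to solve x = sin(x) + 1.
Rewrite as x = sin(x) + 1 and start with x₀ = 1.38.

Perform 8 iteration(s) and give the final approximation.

Equation: x = sin(x) + 1
Fixed-point form: x = sin(x) + 1
x₀ = 1.38

x_1 = g(1.380000) = 1.981854
x_2 = g(1.981854) = 1.916699
x_3 = g(1.916699) = 1.940770
x_4 = g(1.940770) = 1.932337
x_5 = g(1.932337) = 1.935353
x_6 = g(1.935353) = 1.934282
x_7 = g(1.934282) = 1.934663
x_8 = g(1.934663) = 1.934528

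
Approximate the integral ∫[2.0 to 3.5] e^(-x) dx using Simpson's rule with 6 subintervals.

f(x) = e^(-x)
a = 2.0, b = 3.5, n = 6
h = (b - a)/n = 0.250000

Simpson's rule: (h/3)[f(x₀) + 4f(x₁) + 2f(x₂) + ... + f(xₙ)]

x_0 = 2.0000, f(x_0) = 0.135335, coefficient = 1
x_1 = 2.2500, f(x_1) = 0.105399, coefficient = 4
x_2 = 2.5000, f(x_2) = 0.082085, coefficient = 2
x_3 = 2.7500, f(x_3) = 0.063928, coefficient = 4
x_4 = 3.0000, f(x_4) = 0.049787, coefficient = 2
x_5 = 3.2500, f(x_5) = 0.038774, coefficient = 4
x_6 = 3.5000, f(x_6) = 0.030197, coefficient = 1

I ≈ (0.250000/3) × 1.261682 = 0.105140
Exact value: 0.105138
Error: 0.000002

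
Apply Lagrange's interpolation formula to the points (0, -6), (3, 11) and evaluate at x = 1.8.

Lagrange interpolation formula:
P(x) = Σ yᵢ × Lᵢ(x)
where Lᵢ(x) = Π_{j≠i} (x - xⱼ)/(xᵢ - xⱼ)

L_0(1.8) = (1.8 - 3)/(0 - 3) = 0.400000
L_1(1.8) = (1.8 - 0)/(3 - 0) = 0.600000

P(1.8) = (-6)×L_0(1.8) + 11×L_1(1.8)
P(1.8) = 4.200000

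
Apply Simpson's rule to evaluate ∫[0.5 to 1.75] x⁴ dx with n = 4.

f(x) = x⁴
a = 0.5, b = 1.75, n = 4
h = (b - a)/n = 0.312500

Simpson's rule: (h/3)[f(x₀) + 4f(x₁) + 2f(x₂) + ... + f(xₙ)]

x_0 = 0.5000, f(x_0) = 0.062500, coefficient = 1
x_1 = 0.8125, f(x_1) = 0.435806, coefficient = 4
x_2 = 1.1250, f(x_2) = 1.601807, coefficient = 2
x_3 = 1.4375, f(x_3) = 4.270035, coefficient = 4
x_4 = 1.7500, f(x_4) = 9.378906, coefficient = 1

I ≈ (0.312500/3) × 31.468384 = 3.277957
Exact value: 3.276367
Error: 0.001589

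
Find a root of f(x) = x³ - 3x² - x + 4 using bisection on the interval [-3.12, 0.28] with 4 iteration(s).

f(x) = x³ - 3x² - x + 4
Initial interval: [-3.12, 0.28]

Iteration 1:
  c_1 = (-3.120000 + 0.280000)/2 = -1.420000
  f(c_1) = f(-1.420000) = -3.492488
  f(a) × f(c) ≥ 0, new interval: [-1.420000, 0.280000]
Iteration 2:
  c_2 = (-1.420000 + 0.280000)/2 = -0.570000
  f(c_2) = f(-0.570000) = 3.410107
  f(a) × f(c) < 0, new interval: [-1.420000, -0.570000]
Iteration 3:
  c_3 = (-1.420000 + (-0.570000))/2 = -0.995000
  f(c_3) = f(-0.995000) = 1.039850
  f(a) × f(c) < 0, new interval: [-1.420000, -0.995000]
Iteration 4:
  c_4 = (-1.420000 + (-0.995000))/2 = -1.207500
  f(c_4) = f(-1.207500) = -0.927272
  f(a) × f(c) ≥ 0, new interval: [-1.207500, -0.995000]

After 4 iteration(s), the approximation is c_4 = -1.207500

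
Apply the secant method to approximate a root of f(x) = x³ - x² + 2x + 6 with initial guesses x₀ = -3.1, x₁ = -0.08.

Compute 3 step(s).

f(x) = x³ - x² + 2x + 6
x₀ = -3.1, x₁ = -0.08

Secant formula: x_{n+1} = x_n - f(x_n)(x_n - x_{n-1})/(f(x_n) - f(x_{n-1}))

Iteration 1:
  f(-3.100000) = -39.601000
  f(-0.080000) = 5.833088
  x_2 = -0.080000 - 5.833088×(-0.080000 - (-3.100000))/(5.833088 - (-39.601000))
       = -0.467725
Iteration 2:
  f(-0.080000) = 5.833088
  f(-0.467725) = 4.743461
  x_3 = -0.467725 - 4.743461×(-0.467725 - (-0.080000))/(4.743461 - 5.833088)
       = -2.155603
Iteration 3:
  f(-0.467725) = 4.743461
  f(-2.155603) = -12.974117
  x_4 = -2.155603 - (-12.974117)×(-2.155603 - (-0.467725))/(-12.974117 - 4.743461)
       = -0.919614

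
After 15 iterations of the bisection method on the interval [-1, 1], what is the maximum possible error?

Bisection error bound: |error| ≤ (b-a)/2^n
|error| ≤ (1 - (-1))/2^15 = 2/2^15
|error| ≤ 0.0000610352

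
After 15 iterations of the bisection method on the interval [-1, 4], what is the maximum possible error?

Bisection error bound: |error| ≤ (b-a)/2^n
|error| ≤ (4 - (-1))/2^15 = 5/2^15
|error| ≤ 0.0001525879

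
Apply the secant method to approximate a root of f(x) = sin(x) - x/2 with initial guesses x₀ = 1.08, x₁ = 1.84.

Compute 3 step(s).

f(x) = sin(x) - x/2
x₀ = 1.08, x₁ = 1.84

Secant formula: x_{n+1} = x_n - f(x_n)(x_n - x_{n-1})/(f(x_n) - f(x_{n-1}))

Iteration 1:
  f(1.080000) = 0.341958
  f(1.840000) = 0.043983
  x_2 = 1.840000 - 0.043983×(1.840000 - 1.080000)/(0.043983 - 0.341958)
       = 1.952181
Iteration 2:
  f(1.840000) = 0.043983
  f(1.952181) = -0.047940
  x_3 = 1.952181 - (-0.047940)×(1.952181 - 1.840000)/(-0.047940 - 0.043983)
       = 1.893676
Iteration 3:
  f(1.952181) = -0.047940
  f(1.893676) = 0.001488
  x_4 = 1.893676 - 0.001488×(1.893676 - 1.952181)/(0.001488 - (-0.047940))
       = 1.895437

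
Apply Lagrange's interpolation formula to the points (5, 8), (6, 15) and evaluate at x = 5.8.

Lagrange interpolation formula:
P(x) = Σ yᵢ × Lᵢ(x)
where Lᵢ(x) = Π_{j≠i} (x - xⱼ)/(xᵢ - xⱼ)

L_0(5.8) = (5.8 - 6)/(5 - 6) = 0.200000
L_1(5.8) = (5.8 - 5)/(6 - 5) = 0.800000

P(5.8) = 8×L_0(5.8) + 15×L_1(5.8)
P(5.8) = 13.600000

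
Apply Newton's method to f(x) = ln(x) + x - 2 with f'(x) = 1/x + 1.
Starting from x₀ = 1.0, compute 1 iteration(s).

f(x) = ln(x) + x - 2
f'(x) = 1/x + 1
x₀ = 1.0

Newton-Raphson formula: x_{n+1} = x_n - f(x_n)/f'(x_n)

Iteration 1:
  f(1.000000) = -1.000000
  f'(1.000000) = 2.000000
  x_1 = 1.000000 - (-1.000000)/2.000000 = 1.500000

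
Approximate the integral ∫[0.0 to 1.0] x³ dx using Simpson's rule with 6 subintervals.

f(x) = x³
a = 0.0, b = 1.0, n = 6
h = (b - a)/n = 0.166667

Simpson's rule: (h/3)[f(x₀) + 4f(x₁) + 2f(x₂) + ... + f(xₙ)]

x_0 = 0.0000, f(x_0) = 0.000000, coefficient = 1
x_1 = 0.1667, f(x_1) = 0.004630, coefficient = 4
x_2 = 0.3333, f(x_2) = 0.037037, coefficient = 2
x_3 = 0.5000, f(x_3) = 0.125000, coefficient = 4
x_4 = 0.6667, f(x_4) = 0.296296, coefficient = 2
x_5 = 0.8333, f(x_5) = 0.578704, coefficient = 4
x_6 = 1.0000, f(x_6) = 1.000000, coefficient = 1

I ≈ (0.166667/3) × 4.500000 = 0.250000
Exact value: 0.250000
Error: 0.000000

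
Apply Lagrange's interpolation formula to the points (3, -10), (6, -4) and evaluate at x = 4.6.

Lagrange interpolation formula:
P(x) = Σ yᵢ × Lᵢ(x)
where Lᵢ(x) = Π_{j≠i} (x - xⱼ)/(xᵢ - xⱼ)

L_0(4.6) = (4.6 - 6)/(3 - 6) = 0.466667
L_1(4.6) = (4.6 - 3)/(6 - 3) = 0.533333

P(4.6) = (-10)×L_0(4.6) + (-4)×L_1(4.6)
P(4.6) = -6.800000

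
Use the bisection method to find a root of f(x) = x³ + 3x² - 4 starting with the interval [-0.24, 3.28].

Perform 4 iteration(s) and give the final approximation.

f(x) = x³ + 3x² - 4
Initial interval: [-0.24, 3.28]

Iteration 1:
  c_1 = (-0.240000 + 3.280000)/2 = 1.520000
  f(c_1) = f(1.520000) = 6.443008
  f(a) × f(c) < 0, new interval: [-0.240000, 1.520000]
Iteration 2:
  c_2 = (-0.240000 + 1.520000)/2 = 0.640000
  f(c_2) = f(0.640000) = -2.509056
  f(a) × f(c) ≥ 0, new interval: [0.640000, 1.520000]
Iteration 3:
  c_3 = (0.640000 + 1.520000)/2 = 1.080000
  f(c_3) = f(1.080000) = 0.758912
  f(a) × f(c) < 0, new interval: [0.640000, 1.080000]
Iteration 4:
  c_4 = (0.640000 + 1.080000)/2 = 0.860000
  f(c_4) = f(0.860000) = -1.145144
  f(a) × f(c) ≥ 0, new interval: [0.860000, 1.080000]

After 4 iteration(s), the approximation is c_4 = 0.860000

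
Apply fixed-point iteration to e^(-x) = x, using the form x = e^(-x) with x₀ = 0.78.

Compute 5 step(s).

Equation: e^(-x) = x
Fixed-point form: x = e^(-x)
x₀ = 0.78

x_1 = g(0.780000) = 0.458406
x_2 = g(0.458406) = 0.632291
x_3 = g(0.632291) = 0.531373
x_4 = g(0.531373) = 0.587797
x_5 = g(0.587797) = 0.555550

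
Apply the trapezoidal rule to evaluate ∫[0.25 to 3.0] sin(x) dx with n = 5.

f(x) = sin(x)
a = 0.25, b = 3.0, n = 5
h = (b - a)/n = 0.550000

Trapezoidal rule: (h/2)[f(x₀) + 2f(x₁) + 2f(x₂) + ... + f(xₙ)]

x_0 = 0.2500, f(x_0) = 0.247404, coefficient = 1
x_1 = 0.8000, f(x_1) = 0.717356, coefficient = 2
x_2 = 1.3500, f(x_2) = 0.975723, coefficient = 2
x_3 = 1.9000, f(x_3) = 0.946300, coefficient = 2
x_4 = 2.4500, f(x_4) = 0.637765, coefficient = 2
x_5 = 3.0000, f(x_5) = 0.141120, coefficient = 1

I ≈ (0.550000/2) × 6.942812 = 1.909273
Exact value: 1.958905
Error: 0.049631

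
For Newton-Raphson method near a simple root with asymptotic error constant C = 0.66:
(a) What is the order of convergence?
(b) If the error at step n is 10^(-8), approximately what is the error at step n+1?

(a) Newton-Raphson has quadratic (order 2) convergence near simple roots.
    This means |e_{n+1}| ≈ C|e_n|².

(b) With |e_n| = 10^(-8) and C = 0.66:
    |e_{n+1}| ≈ 0.66 × (10^(-8))² = 0.66 × 10^(-16)

(a) 2 (quadratic); (b) |e_{n+1}| ≈ 6.600e-17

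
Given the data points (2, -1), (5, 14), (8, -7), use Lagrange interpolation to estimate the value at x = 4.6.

Lagrange interpolation formula:
P(x) = Σ yᵢ × Lᵢ(x)
where Lᵢ(x) = Π_{j≠i} (x - xⱼ)/(xᵢ - xⱼ)

L_0(4.6) = (4.6 - 5)/(2 - 5) × (4.6 - 8)/(2 - 8) = 0.075556
L_1(4.6) = (4.6 - 2)/(5 - 2) × (4.6 - 8)/(5 - 8) = 0.982222
L_2(4.6) = (4.6 - 2)/(8 - 2) × (4.6 - 5)/(8 - 5) = -0.057778

P(4.6) = (-1)×L_0(4.6) + 14×L_1(4.6) + (-7)×L_2(4.6)
P(4.6) = 14.080000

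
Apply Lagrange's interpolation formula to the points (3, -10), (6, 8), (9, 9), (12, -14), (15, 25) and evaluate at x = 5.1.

Lagrange interpolation formula:
P(x) = Σ yᵢ × Lᵢ(x)
where Lᵢ(x) = Π_{j≠i} (x - xⱼ)/(xᵢ - xⱼ)

L_0(5.1) = (5.1 - 6)/(3 - 6) × (5.1 - 9)/(3 - 9) × (5.1 - 12)/(3 - 12) × (5.1 - 15)/(3 - 15) = 0.123338
L_1(5.1) = (5.1 - 3)/(6 - 3) × (5.1 - 9)/(6 - 9) × (5.1 - 12)/(6 - 12) × (5.1 - 15)/(6 - 15) = 1.151150
L_2(5.1) = (5.1 - 3)/(9 - 3) × (5.1 - 6)/(9 - 6) × (5.1 - 12)/(9 - 12) × (5.1 - 15)/(9 - 15) = -0.398475
L_3(5.1) = (5.1 - 3)/(12 - 3) × (5.1 - 6)/(12 - 6) × (5.1 - 9)/(12 - 9) × (5.1 - 15)/(12 - 15) = 0.150150
L_4(5.1) = (5.1 - 3)/(15 - 3) × (5.1 - 6)/(15 - 6) × (5.1 - 9)/(15 - 9) × (5.1 - 12)/(15 - 12) = -0.026163

P(5.1) = (-10)×L_0(5.1) + 8×L_1(5.1) + 9×L_2(5.1) + (-14)×L_3(5.1) + 25×L_4(5.1)
P(5.1) = 1.633387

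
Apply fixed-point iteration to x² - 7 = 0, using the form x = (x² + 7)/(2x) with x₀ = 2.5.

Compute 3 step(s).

Equation: x² - 7 = 0
Fixed-point form: x = (x² + 7)/(2x)
x₀ = 2.5

x_1 = g(2.500000) = 2.650000
x_2 = g(2.650000) = 2.645755
x_3 = g(2.645755) = 2.645751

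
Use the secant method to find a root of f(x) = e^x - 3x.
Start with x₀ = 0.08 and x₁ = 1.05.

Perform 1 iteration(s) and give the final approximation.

f(x) = e^x - 3x
x₀ = 0.08, x₁ = 1.05

Secant formula: x_{n+1} = x_n - f(x_n)(x_n - x_{n-1})/(f(x_n) - f(x_{n-1}))

Iteration 1:
  f(0.080000) = 0.843287
  f(1.050000) = -0.292349
  x_2 = 1.050000 - (-0.292349)×(1.050000 - 0.080000)/(-0.292349 - 0.843287)
       = 0.800291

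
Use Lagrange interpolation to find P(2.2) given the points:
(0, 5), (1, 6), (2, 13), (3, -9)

Lagrange interpolation formula:
P(x) = Σ yᵢ × Lᵢ(x)
where Lᵢ(x) = Π_{j≠i} (x - xⱼ)/(xᵢ - xⱼ)

L_0(2.2) = (2.2 - 1)/(0 - 1) × (2.2 - 2)/(0 - 2) × (2.2 - 3)/(0 - 3) = 0.032000
L_1(2.2) = (2.2 - 0)/(1 - 0) × (2.2 - 2)/(1 - 2) × (2.2 - 3)/(1 - 3) = -0.176000
L_2(2.2) = (2.2 - 0)/(2 - 0) × (2.2 - 1)/(2 - 1) × (2.2 - 3)/(2 - 3) = 1.056000
L_3(2.2) = (2.2 - 0)/(3 - 0) × (2.2 - 1)/(3 - 1) × (2.2 - 2)/(3 - 2) = 0.088000

P(2.2) = 5×L_0(2.2) + 6×L_1(2.2) + 13×L_2(2.2) + (-9)×L_3(2.2)
P(2.2) = 12.040000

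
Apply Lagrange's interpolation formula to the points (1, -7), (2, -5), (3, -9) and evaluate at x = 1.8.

Lagrange interpolation formula:
P(x) = Σ yᵢ × Lᵢ(x)
where Lᵢ(x) = Π_{j≠i} (x - xⱼ)/(xᵢ - xⱼ)

L_0(1.8) = (1.8 - 2)/(1 - 2) × (1.8 - 3)/(1 - 3) = 0.120000
L_1(1.8) = (1.8 - 1)/(2 - 1) × (1.8 - 3)/(2 - 3) = 0.960000
L_2(1.8) = (1.8 - 1)/(3 - 1) × (1.8 - 2)/(3 - 2) = -0.080000

P(1.8) = (-7)×L_0(1.8) + (-5)×L_1(1.8) + (-9)×L_2(1.8)
P(1.8) = -4.920000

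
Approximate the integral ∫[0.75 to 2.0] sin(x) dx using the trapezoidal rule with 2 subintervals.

f(x) = sin(x)
a = 0.75, b = 2.0, n = 2
h = (b - a)/n = 0.625000

Trapezoidal rule: (h/2)[f(x₀) + 2f(x₁) + 2f(x₂) + ... + f(xₙ)]

x_0 = 0.7500, f(x_0) = 0.681639, coefficient = 1
x_1 = 1.3750, f(x_1) = 0.980893, coefficient = 2
x_2 = 2.0000, f(x_2) = 0.909297, coefficient = 1

I ≈ (0.625000/2) × 3.552722 = 1.110226
Exact value: 1.147836
Error: 0.037610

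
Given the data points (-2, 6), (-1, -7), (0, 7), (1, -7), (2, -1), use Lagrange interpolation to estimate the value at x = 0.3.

Lagrange interpolation formula:
P(x) = Σ yᵢ × Lᵢ(x)
where Lᵢ(x) = Π_{j≠i} (x - xⱼ)/(xᵢ - xⱼ)

L_0(0.3) = (0.3 - (-1))/(-2 - (-1)) × (0.3 - 0)/(-2 - 0) × (0.3 - 1)/(-2 - 1) × (0.3 - 2)/(-2 - 2) = 0.019338
L_1(0.3) = (0.3 - (-2))/(-1 - (-2)) × (0.3 - 0)/(-1 - 0) × (0.3 - 1)/(-1 - 1) × (0.3 - 2)/(-1 - 2) = -0.136850
L_2(0.3) = (0.3 - (-2))/(0 - (-2)) × (0.3 - (-1))/(0 - (-1)) × (0.3 - 1)/(0 - 1) × (0.3 - 2)/(0 - 2) = 0.889525
L_3(0.3) = (0.3 - (-2))/(1 - (-2)) × (0.3 - (-1))/(1 - (-1)) × (0.3 - 0)/(1 - 0) × (0.3 - 2)/(1 - 2) = 0.254150
L_4(0.3) = (0.3 - (-2))/(2 - (-2)) × (0.3 - (-1))/(2 - (-1)) × (0.3 - 0)/(2 - 0) × (0.3 - 1)/(2 - 1) = -0.026162

P(0.3) = 6×L_0(0.3) + (-7)×L_1(0.3) + 7×L_2(0.3) + (-7)×L_3(0.3) + (-1)×L_4(0.3)
P(0.3) = 5.547762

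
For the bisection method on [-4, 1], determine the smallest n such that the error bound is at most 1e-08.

We need (b-a)/2^n ≤ 1e-08
(1 - (-4))/2^n ≤ 1e-08
5/2^n ≤ 1e-08
2^n ≥ 500000000
n ≥ log₂(500000000) = 28.90
n ≥ 29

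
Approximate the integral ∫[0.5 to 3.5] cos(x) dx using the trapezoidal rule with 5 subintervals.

f(x) = cos(x)
a = 0.5, b = 3.5, n = 5
h = (b - a)/n = 0.600000

Trapezoidal rule: (h/2)[f(x₀) + 2f(x₁) + 2f(x₂) + ... + f(xₙ)]

x_0 = 0.5000, f(x_0) = 0.877583, coefficient = 1
x_1 = 1.1000, f(x_1) = 0.453596, coefficient = 2
x_2 = 1.7000, f(x_2) = -0.128844, coefficient = 2
x_3 = 2.3000, f(x_3) = -0.666276, coefficient = 2
x_4 = 2.9000, f(x_4) = -0.970958, coefficient = 2
x_5 = 3.5000, f(x_5) = -0.936457, coefficient = 1

I ≈ (0.600000/2) × -2.683839 = -0.805152
Exact value: -0.830209
Error: 0.025057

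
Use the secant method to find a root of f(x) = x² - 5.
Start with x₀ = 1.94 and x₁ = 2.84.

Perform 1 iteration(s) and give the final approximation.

f(x) = x² - 5
x₀ = 1.94, x₁ = 2.84

Secant formula: x_{n+1} = x_n - f(x_n)(x_n - x_{n-1})/(f(x_n) - f(x_{n-1}))

Iteration 1:
  f(1.940000) = -1.236400
  f(2.840000) = 3.065600
  x_2 = 2.840000 - 3.065600×(2.840000 - 1.940000)/(3.065600 - (-1.236400))
       = 2.198661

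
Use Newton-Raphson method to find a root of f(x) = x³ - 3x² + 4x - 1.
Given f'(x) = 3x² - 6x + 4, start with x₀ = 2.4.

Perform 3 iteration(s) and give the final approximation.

f(x) = x³ - 3x² + 4x - 1
f'(x) = 3x² - 6x + 4
x₀ = 2.4

Newton-Raphson formula: x_{n+1} = x_n - f(x_n)/f'(x_n)

Iteration 1:
  f(2.400000) = 5.144000
  f'(2.400000) = 6.880000
  x_1 = 2.400000 - 5.144000/6.880000 = 1.652326
Iteration 2:
  f(1.652326) = 1.929909
  f'(1.652326) = 2.276586
  x_2 = 1.652326 - 1.929909/2.276586 = 0.804605
Iteration 3:
  f(0.804605) = 0.797145
  f'(0.804605) = 1.114538
  x_3 = 0.804605 - 0.797145/1.114538 = 0.089380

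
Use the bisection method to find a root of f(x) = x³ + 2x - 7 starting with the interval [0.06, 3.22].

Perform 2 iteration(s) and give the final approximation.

f(x) = x³ + 2x - 7
Initial interval: [0.06, 3.22]

Iteration 1:
  c_1 = (0.060000 + 3.220000)/2 = 1.640000
  f(c_1) = f(1.640000) = 0.690944
  f(a) × f(c) < 0, new interval: [0.060000, 1.640000]
Iteration 2:
  c_2 = (0.060000 + 1.640000)/2 = 0.850000
  f(c_2) = f(0.850000) = -4.685875
  f(a) × f(c) ≥ 0, new interval: [0.850000, 1.640000]

After 2 iteration(s), the approximation is c_2 = 0.850000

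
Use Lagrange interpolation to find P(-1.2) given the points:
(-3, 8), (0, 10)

Lagrange interpolation formula:
P(x) = Σ yᵢ × Lᵢ(x)
where Lᵢ(x) = Π_{j≠i} (x - xⱼ)/(xᵢ - xⱼ)

L_0(-1.2) = (-1.2 - 0)/(-3 - 0) = 0.400000
L_1(-1.2) = (-1.2 - (-3))/(0 - (-3)) = 0.600000

P(-1.2) = 8×L_0(-1.2) + 10×L_1(-1.2)
P(-1.2) = 9.200000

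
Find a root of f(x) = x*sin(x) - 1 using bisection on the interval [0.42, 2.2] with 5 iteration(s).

f(x) = x*sin(x) - 1
Initial interval: [0.42, 2.2]

Iteration 1:
  c_1 = (0.420000 + 2.200000)/2 = 1.310000
  f(c_1) = f(1.310000) = 0.265702
  f(a) × f(c) < 0, new interval: [0.420000, 1.310000]
Iteration 2:
  c_2 = (0.420000 + 1.310000)/2 = 0.865000
  f(c_2) = f(0.865000) = -0.341653
  f(a) × f(c) ≥ 0, new interval: [0.865000, 1.310000]
Iteration 3:
  c_3 = (0.865000 + 1.310000)/2 = 1.087500
  f(c_3) = f(1.087500) = -0.037054
  f(a) × f(c) ≥ 0, new interval: [1.087500, 1.310000]
Iteration 4:
  c_4 = (1.087500 + 1.310000)/2 = 1.198750
  f(c_4) = f(1.198750) = 0.116738
  f(a) × f(c) < 0, new interval: [1.087500, 1.198750]
Iteration 5:
  c_5 = (1.087500 + 1.198750)/2 = 1.143125
  f(c_5) = f(1.143125) = 0.040168
  f(a) × f(c) < 0, new interval: [1.087500, 1.143125]

After 5 iteration(s), the approximation is c_5 = 1.143125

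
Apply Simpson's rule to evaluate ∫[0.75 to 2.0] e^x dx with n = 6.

f(x) = e^x
a = 0.75, b = 2.0, n = 6
h = (b - a)/n = 0.208333

Simpson's rule: (h/3)[f(x₀) + 4f(x₁) + 2f(x₂) + ... + f(xₙ)]

x_0 = 0.7500, f(x_0) = 2.117000, coefficient = 1
x_1 = 0.9583, f(x_1) = 2.607347, coefficient = 4
x_2 = 1.1667, f(x_2) = 3.211271, coefficient = 2
x_3 = 1.3750, f(x_3) = 3.955077, coefficient = 4
x_4 = 1.5833, f(x_4) = 4.871166, coefficient = 2
x_5 = 1.7917, f(x_5) = 5.999443, coefficient = 4
x_6 = 2.0000, f(x_6) = 7.389056, coefficient = 1

I ≈ (0.208333/3) × 75.918398 = 5.272111
Exact value: 5.272056
Error: 0.000055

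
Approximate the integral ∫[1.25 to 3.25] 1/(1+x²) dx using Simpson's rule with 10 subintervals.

f(x) = 1/(1+x²)
a = 1.25, b = 3.25, n = 10
h = (b - a)/n = 0.200000

Simpson's rule: (h/3)[f(x₀) + 4f(x₁) + 2f(x₂) + ... + f(xₙ)]

x_0 = 1.2500, f(x_0) = 0.390244, coefficient = 1
x_1 = 1.4500, f(x_1) = 0.322321, coefficient = 4
x_2 = 1.6500, f(x_2) = 0.268637, coefficient = 2
x_3 = 1.8500, f(x_3) = 0.226116, coefficient = 4
x_4 = 2.0500, f(x_4) = 0.192215, coefficient = 2
x_5 = 2.2500, f(x_5) = 0.164948, coefficient = 4
x_6 = 2.4500, f(x_6) = 0.142806, coefficient = 2
x_7 = 2.6500, f(x_7) = 0.124649, coefficient = 4
x_8 = 2.8500, f(x_8) = 0.109619, coefficient = 2
x_9 = 3.0500, f(x_9) = 0.097064, coefficient = 4
x_10 = 3.2500, f(x_10) = 0.086486, coefficient = 1

I ≈ (0.200000/3) × 5.643680 = 0.376245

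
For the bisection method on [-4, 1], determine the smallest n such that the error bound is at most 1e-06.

We need (b-a)/2^n ≤ 1e-06
(1 - (-4))/2^n ≤ 1e-06
5/2^n ≤ 1e-06
2^n ≥ 5000000
n ≥ log₂(5000000) = 22.25
n ≥ 23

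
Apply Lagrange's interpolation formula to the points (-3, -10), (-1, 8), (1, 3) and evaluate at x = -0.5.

Lagrange interpolation formula:
P(x) = Σ yᵢ × Lᵢ(x)
where Lᵢ(x) = Π_{j≠i} (x - xⱼ)/(xᵢ - xⱼ)

L_0(-0.5) = (-0.5 - (-1))/(-3 - (-1)) × (-0.5 - 1)/(-3 - 1) = -0.093750
L_1(-0.5) = (-0.5 - (-3))/(-1 - (-3)) × (-0.5 - 1)/(-1 - 1) = 0.937500
L_2(-0.5) = (-0.5 - (-3))/(1 - (-3)) × (-0.5 - (-1))/(1 - (-1)) = 0.156250

P(-0.5) = (-10)×L_0(-0.5) + 8×L_1(-0.5) + 3×L_2(-0.5)
P(-0.5) = 8.906250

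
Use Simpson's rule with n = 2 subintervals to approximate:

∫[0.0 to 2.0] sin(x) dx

f(x) = sin(x)
a = 0.0, b = 2.0, n = 2
h = (b - a)/n = 1.000000

Simpson's rule: (h/3)[f(x₀) + 4f(x₁) + 2f(x₂) + ... + f(xₙ)]

x_0 = 0.0000, f(x_0) = 0.000000, coefficient = 1
x_1 = 1.0000, f(x_1) = 0.841471, coefficient = 4
x_2 = 2.0000, f(x_2) = 0.909297, coefficient = 1

I ≈ (1.000000/3) × 4.275181 = 1.425060
Exact value: 1.416147
Error: 0.008914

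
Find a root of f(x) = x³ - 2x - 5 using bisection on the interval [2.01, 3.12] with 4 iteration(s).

f(x) = x³ - 2x - 5
Initial interval: [2.01, 3.12]

Iteration 1:
  c_1 = (2.010000 + 3.120000)/2 = 2.565000
  f(c_1) = f(2.565000) = 6.745712
  f(a) × f(c) < 0, new interval: [2.010000, 2.565000]
Iteration 2:
  c_2 = (2.010000 + 2.565000)/2 = 2.287500
  f(c_2) = f(2.287500) = 2.394701
  f(a) × f(c) < 0, new interval: [2.010000, 2.287500]
Iteration 3:
  c_3 = (2.010000 + 2.287500)/2 = 2.148750
  f(c_3) = f(2.148750) = 0.623551
  f(a) × f(c) < 0, new interval: [2.010000, 2.148750]
Iteration 4:
  c_4 = (2.010000 + 2.148750)/2 = 2.079375
  f(c_4) = f(2.079375) = -0.167948
  f(a) × f(c) ≥ 0, new interval: [2.079375, 2.148750]

After 4 iteration(s), the approximation is c_4 = 2.079375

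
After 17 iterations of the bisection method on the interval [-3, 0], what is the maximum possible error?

Bisection error bound: |error| ≤ (b-a)/2^n
|error| ≤ (0 - (-3))/2^17 = 3/2^17
|error| ≤ 0.0000228882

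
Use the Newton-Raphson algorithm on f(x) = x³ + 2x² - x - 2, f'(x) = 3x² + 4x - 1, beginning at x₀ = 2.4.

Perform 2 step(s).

f(x) = x³ + 2x² - x - 2
f'(x) = 3x² + 4x - 1
x₀ = 2.4

Newton-Raphson formula: x_{n+1} = x_n - f(x_n)/f'(x_n)

Iteration 1:
  f(2.400000) = 20.944000
  f'(2.400000) = 25.880000
  x_1 = 2.400000 - 20.944000/25.880000 = 1.590726
Iteration 2:
  f(1.590726) = 5.495286
  f'(1.590726) = 12.954137
  x_2 = 1.590726 - 5.495286/12.954137 = 1.166516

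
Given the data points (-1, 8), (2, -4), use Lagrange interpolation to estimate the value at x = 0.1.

Lagrange interpolation formula:
P(x) = Σ yᵢ × Lᵢ(x)
where Lᵢ(x) = Π_{j≠i} (x - xⱼ)/(xᵢ - xⱼ)

L_0(0.1) = (0.1 - 2)/(-1 - 2) = 0.633333
L_1(0.1) = (0.1 - (-1))/(2 - (-1)) = 0.366667

P(0.1) = 8×L_0(0.1) + (-4)×L_1(0.1)
P(0.1) = 3.600000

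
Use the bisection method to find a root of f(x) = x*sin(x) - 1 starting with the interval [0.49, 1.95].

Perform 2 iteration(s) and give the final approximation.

f(x) = x*sin(x) - 1
Initial interval: [0.49, 1.95]

Iteration 1:
  c_1 = (0.490000 + 1.950000)/2 = 1.220000
  f(c_1) = f(1.220000) = 0.145701
  f(a) × f(c) < 0, new interval: [0.490000, 1.220000]
Iteration 2:
  c_2 = (0.490000 + 1.220000)/2 = 0.855000
  f(c_2) = f(0.855000) = -0.354842
  f(a) × f(c) ≥ 0, new interval: [0.855000, 1.220000]

After 2 iteration(s), the approximation is c_2 = 0.855000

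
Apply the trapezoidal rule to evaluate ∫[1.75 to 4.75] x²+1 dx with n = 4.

f(x) = x²+1
a = 1.75, b = 4.75, n = 4
h = (b - a)/n = 0.750000

Trapezoidal rule: (h/2)[f(x₀) + 2f(x₁) + 2f(x₂) + ... + f(xₙ)]

x_0 = 1.7500, f(x_0) = 4.062500, coefficient = 1
x_1 = 2.5000, f(x_1) = 7.250000, coefficient = 2
x_2 = 3.2500, f(x_2) = 11.562500, coefficient = 2
x_3 = 4.0000, f(x_3) = 17.000000, coefficient = 2
x_4 = 4.7500, f(x_4) = 23.562500, coefficient = 1

I ≈ (0.750000/2) × 99.250000 = 37.218750
Exact value: 36.937500
Error: 0.281250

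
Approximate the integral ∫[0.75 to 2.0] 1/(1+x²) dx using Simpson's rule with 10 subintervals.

f(x) = 1/(1+x²)
a = 0.75, b = 2.0, n = 10
h = (b - a)/n = 0.125000

Simpson's rule: (h/3)[f(x₀) + 4f(x₁) + 2f(x₂) + ... + f(xₙ)]

x_0 = 0.7500, f(x_0) = 0.640000, coefficient = 1
x_1 = 0.8750, f(x_1) = 0.566372, coefficient = 4
x_2 = 1.0000, f(x_2) = 0.500000, coefficient = 2
x_3 = 1.1250, f(x_3) = 0.441379, coefficient = 4
x_4 = 1.2500, f(x_4) = 0.390244, coefficient = 2
x_5 = 1.3750, f(x_5) = 0.345946, coefficient = 4
x_6 = 1.5000, f(x_6) = 0.307692, coefficient = 2
x_7 = 1.6250, f(x_7) = 0.274678, coefficient = 4
x_8 = 1.7500, f(x_8) = 0.246154, coefficient = 2
x_9 = 1.8750, f(x_9) = 0.221453, coefficient = 4
x_10 = 2.0000, f(x_10) = 0.200000, coefficient = 1

I ≈ (0.125000/3) × 11.127493 = 0.463646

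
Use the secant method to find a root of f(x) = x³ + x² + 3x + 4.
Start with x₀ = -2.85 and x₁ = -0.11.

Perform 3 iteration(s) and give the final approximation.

f(x) = x³ + x² + 3x + 4
x₀ = -2.85, x₁ = -0.11

Secant formula: x_{n+1} = x_n - f(x_n)(x_n - x_{n-1})/(f(x_n) - f(x_{n-1}))

Iteration 1:
  f(-2.850000) = -19.576625
  f(-0.110000) = 3.680769
  x_2 = -0.110000 - 3.680769×(-0.110000 - (-2.850000))/(3.680769 - (-19.576625))
       = -0.543639
Iteration 2:
  f(-0.110000) = 3.680769
  f(-0.543639) = 2.503958
  x_3 = -0.543639 - 2.503958×(-0.543639 - (-0.110000))/(2.503958 - 3.680769)
       = -1.466313
Iteration 3:
  f(-0.543639) = 2.503958
  f(-1.466313) = -1.401548
  x_4 = -1.466313 - (-1.401548)×(-1.466313 - (-0.543639))/(-1.401548 - 2.503958)
       = -1.135198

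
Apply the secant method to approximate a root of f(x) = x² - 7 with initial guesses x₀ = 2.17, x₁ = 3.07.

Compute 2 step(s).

f(x) = x² - 7
x₀ = 2.17, x₁ = 3.07

Secant formula: x_{n+1} = x_n - f(x_n)(x_n - x_{n-1})/(f(x_n) - f(x_{n-1}))

Iteration 1:
  f(2.170000) = -2.291100
  f(3.070000) = 2.424900
  x_2 = 3.070000 - 2.424900×(3.070000 - 2.170000)/(2.424900 - (-2.291100))
       = 2.607233
Iteration 2:
  f(3.070000) = 2.424900
  f(2.607233) = -0.202337
  x_3 = 2.607233 - (-0.202337)×(2.607233 - 3.070000)/(-0.202337 - 2.424900)
       = 2.642873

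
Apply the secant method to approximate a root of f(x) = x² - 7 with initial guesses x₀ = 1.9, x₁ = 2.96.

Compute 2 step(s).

f(x) = x² - 7
x₀ = 1.9, x₁ = 2.96

Secant formula: x_{n+1} = x_n - f(x_n)(x_n - x_{n-1})/(f(x_n) - f(x_{n-1}))

Iteration 1:
  f(1.900000) = -3.390000
  f(2.960000) = 1.761600
  x_2 = 2.960000 - 1.761600×(2.960000 - 1.900000)/(1.761600 - (-3.390000))
       = 2.597531
Iteration 2:
  f(2.960000) = 1.761600
  f(2.597531) = -0.252833
  x_3 = 2.597531 - (-0.252833)×(2.597531 - 2.960000)/(-0.252833 - 1.761600)
       = 2.643025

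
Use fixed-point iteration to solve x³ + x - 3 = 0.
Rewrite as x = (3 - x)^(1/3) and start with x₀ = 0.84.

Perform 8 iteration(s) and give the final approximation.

Equation: x³ + x - 3 = 0
Fixed-point form: x = (3 - x)^(1/3)
x₀ = 0.84

x_1 = g(0.840000) = 1.292661
x_2 = g(1.292661) = 1.195198
x_3 = g(1.195198) = 1.217521
x_4 = g(1.217521) = 1.212481
x_5 = g(1.212481) = 1.213622
x_6 = g(1.213622) = 1.213364
x_7 = g(1.213364) = 1.213422
x_8 = g(1.213422) = 1.213409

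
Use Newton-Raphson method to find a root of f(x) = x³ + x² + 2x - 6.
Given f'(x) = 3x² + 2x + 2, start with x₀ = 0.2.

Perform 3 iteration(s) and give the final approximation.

f(x) = x³ + x² + 2x - 6
f'(x) = 3x² + 2x + 2
x₀ = 0.2

Newton-Raphson formula: x_{n+1} = x_n - f(x_n)/f'(x_n)

Iteration 1:
  f(0.200000) = -5.552000
  f'(0.200000) = 2.520000
  x_1 = 0.200000 - (-5.552000)/2.520000 = 2.403175
Iteration 2:
  f(2.403175) = 18.460527
  f'(2.403175) = 24.132094
  x_2 = 2.403175 - 18.460527/24.132094 = 1.638196
Iteration 3:
  f(1.638196) = 4.356487
  f'(1.638196) = 13.327454
  x_3 = 1.638196 - 4.356487/13.327454 = 1.311316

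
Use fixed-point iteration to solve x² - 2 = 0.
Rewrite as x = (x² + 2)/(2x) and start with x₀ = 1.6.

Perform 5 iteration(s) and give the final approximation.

Equation: x² - 2 = 0
Fixed-point form: x = (x² + 2)/(2x)
x₀ = 1.6

x_1 = g(1.600000) = 1.425000
x_2 = g(1.425000) = 1.414254
x_3 = g(1.414254) = 1.414214
x_4 = g(1.414214) = 1.414214
x_5 = g(1.414214) = 1.414214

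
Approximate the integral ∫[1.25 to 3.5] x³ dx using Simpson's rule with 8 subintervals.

f(x) = x³
a = 1.25, b = 3.5, n = 8
h = (b - a)/n = 0.281250

Simpson's rule: (h/3)[f(x₀) + 4f(x₁) + 2f(x₂) + ... + f(xₙ)]

x_0 = 1.2500, f(x_0) = 1.953125, coefficient = 1
x_1 = 1.5312, f(x_1) = 3.590363, coefficient = 4
x_2 = 1.8125, f(x_2) = 5.954346, coefficient = 2
x_3 = 2.0938, f(x_3) = 9.178558, coefficient = 4
x_4 = 2.3750, f(x_4) = 13.396484, coefficient = 2
x_5 = 2.6562, f(x_5) = 18.741608, coefficient = 4
x_6 = 2.9375, f(x_6) = 25.347412, coefficient = 2
x_7 = 3.2188, f(x_7) = 33.347382, coefficient = 4
x_8 = 3.5000, f(x_8) = 42.875000, coefficient = 1

I ≈ (0.281250/3) × 393.656250 = 36.905273
Exact value: 36.905273
Error: 0.000000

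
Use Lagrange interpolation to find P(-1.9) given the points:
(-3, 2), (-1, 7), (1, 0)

Lagrange interpolation formula:
P(x) = Σ yᵢ × Lᵢ(x)
where Lᵢ(x) = Π_{j≠i} (x - xⱼ)/(xᵢ - xⱼ)

L_0(-1.9) = (-1.9 - (-1))/(-3 - (-1)) × (-1.9 - 1)/(-3 - 1) = 0.326250
L_1(-1.9) = (-1.9 - (-3))/(-1 - (-3)) × (-1.9 - 1)/(-1 - 1) = 0.797500
L_2(-1.9) = (-1.9 - (-3))/(1 - (-3)) × (-1.9 - (-1))/(1 - (-1)) = -0.123750

P(-1.9) = 2×L_0(-1.9) + 7×L_1(-1.9) + 0×L_2(-1.9)
P(-1.9) = 6.235000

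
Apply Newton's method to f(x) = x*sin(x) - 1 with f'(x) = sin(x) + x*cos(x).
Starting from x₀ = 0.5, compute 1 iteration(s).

f(x) = x*sin(x) - 1
f'(x) = sin(x) + x*cos(x)
x₀ = 0.5

Newton-Raphson formula: x_{n+1} = x_n - f(x_n)/f'(x_n)

Iteration 1:
  f(0.500000) = -0.760287
  f'(0.500000) = 0.918217
  x_1 = 0.500000 - (-0.760287)/0.918217 = 1.328004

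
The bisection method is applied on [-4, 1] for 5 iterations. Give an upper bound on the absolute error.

Bisection error bound: |error| ≤ (b-a)/2^n
|error| ≤ (1 - (-4))/2^5 = 5/2^5
|error| ≤ 0.1562500000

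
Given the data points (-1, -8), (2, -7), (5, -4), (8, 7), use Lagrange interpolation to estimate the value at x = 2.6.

Lagrange interpolation formula:
P(x) = Σ yᵢ × Lᵢ(x)
where Lᵢ(x) = Π_{j≠i} (x - xⱼ)/(xᵢ - xⱼ)

L_0(2.6) = (2.6 - 2)/(-1 - 2) × (2.6 - 5)/(-1 - 5) × (2.6 - 8)/(-1 - 8) = -0.048000
L_1(2.6) = (2.6 - (-1))/(2 - (-1)) × (2.6 - 5)/(2 - 5) × (2.6 - 8)/(2 - 8) = 0.864000
L_2(2.6) = (2.6 - (-1))/(5 - (-1)) × (2.6 - 2)/(5 - 2) × (2.6 - 8)/(5 - 8) = 0.216000
L_3(2.6) = (2.6 - (-1))/(8 - (-1)) × (2.6 - 2)/(8 - 2) × (2.6 - 5)/(8 - 5) = -0.032000

P(2.6) = (-8)×L_0(2.6) + (-7)×L_1(2.6) + (-4)×L_2(2.6) + 7×L_3(2.6)
P(2.6) = -6.752000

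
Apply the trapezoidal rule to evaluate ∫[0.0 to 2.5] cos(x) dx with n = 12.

f(x) = cos(x)
a = 0.0, b = 2.5, n = 12
h = (b - a)/n = 0.208333

Trapezoidal rule: (h/2)[f(x₀) + 2f(x₁) + 2f(x₂) + ... + f(xₙ)]

x_0 = 0.0000, f(x_0) = 1.000000, coefficient = 1
x_1 = 0.2083, f(x_1) = 0.978377, coefficient = 2
x_2 = 0.4167, f(x_2) = 0.914443, coefficient = 2
x_3 = 0.6250, f(x_3) = 0.810963, coefficient = 2
x_4 = 0.8333, f(x_4) = 0.672412, coefficient = 2
x_5 = 1.0417, f(x_5) = 0.504782, coefficient = 2
x_6 = 1.2500, f(x_6) = 0.315322, coefficient = 2
x_7 = 1.4583, f(x_7) = 0.112226, coefficient = 2
x_8 = 1.6667, f(x_8) = -0.095724, coefficient = 2
x_9 = 1.8750, f(x_9) = -0.299534, coefficient = 2
x_10 = 2.0833, f(x_10) = -0.490390, coefficient = 2
x_11 = 2.2917, f(x_11) = -0.660039, coefficient = 2
x_12 = 2.5000, f(x_12) = -0.801144, coefficient = 1

I ≈ (0.208333/2) × 5.724537 = 0.596306
Exact value: 0.598472
Error: 0.002166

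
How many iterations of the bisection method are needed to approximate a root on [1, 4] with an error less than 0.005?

We need (b-a)/2^n ≤ 0.005
(4 - 1)/2^n ≤ 0.005
3/2^n ≤ 0.005
2^n ≥ 600
n ≥ log₂(600) = 9.23
n ≥ 10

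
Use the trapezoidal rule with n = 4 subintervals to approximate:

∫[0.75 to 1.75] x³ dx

f(x) = x³
a = 0.75, b = 1.75, n = 4
h = (b - a)/n = 0.250000

Trapezoidal rule: (h/2)[f(x₀) + 2f(x₁) + 2f(x₂) + ... + f(xₙ)]

x_0 = 0.7500, f(x_0) = 0.421875, coefficient = 1
x_1 = 1.0000, f(x_1) = 1.000000, coefficient = 2
x_2 = 1.2500, f(x_2) = 1.953125, coefficient = 2
x_3 = 1.5000, f(x_3) = 3.375000, coefficient = 2
x_4 = 1.7500, f(x_4) = 5.359375, coefficient = 1

I ≈ (0.250000/2) × 18.437500 = 2.304688
Exact value: 2.265625
Error: 0.039062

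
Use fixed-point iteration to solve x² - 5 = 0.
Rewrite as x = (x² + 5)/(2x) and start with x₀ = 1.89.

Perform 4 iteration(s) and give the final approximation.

Equation: x² - 5 = 0
Fixed-point form: x = (x² + 5)/(2x)
x₀ = 1.89

x_1 = g(1.890000) = 2.267751
x_2 = g(2.267751) = 2.236289
x_3 = g(2.236289) = 2.236068
x_4 = g(2.236068) = 2.236068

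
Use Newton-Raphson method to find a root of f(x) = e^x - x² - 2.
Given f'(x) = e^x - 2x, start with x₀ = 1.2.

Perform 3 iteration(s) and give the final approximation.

f(x) = e^x - x² - 2
f'(x) = e^x - 2x
x₀ = 1.2

Newton-Raphson formula: x_{n+1} = x_n - f(x_n)/f'(x_n)

Iteration 1:
  f(1.200000) = -0.119883
  f'(1.200000) = 0.920117
  x_1 = 1.200000 - (-0.119883)/0.920117 = 1.330291
Iteration 2:
  f(1.330291) = 0.012470
  f'(1.330291) = 1.121562
  x_2 = 1.330291 - 0.012470/1.121562 = 1.319173
Iteration 3:
  f(1.319173) = 0.000109
  f'(1.319173) = 1.101981
  x_3 = 1.319173 - 0.000109/1.101981 = 1.319074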